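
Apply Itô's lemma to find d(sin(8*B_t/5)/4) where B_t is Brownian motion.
d(sin(8*B_t/5)/4) = (-8*sin(8*B_t/5)/25) dt + (2*cos(8*B_t/5)/5) dB_t

Itô's formula for f(B_t) gives d f(B_t) = f'(B_t) dB_t + (1/2) f''(B_t) dt. Compute derivatives of f(x) = sin(8*x/5)/4:
  f'(x)  = 2*cos(8*x/5)/5
  f''(x) = -16*sin(8*x/5)/25
Substitute x = B_t and multiply the f'' term by 1/2:
  drift     = (1/2) * (-16*sin(8*x/5)/25) evaluated at B_t = -8*sin(8*B_t/5)/25
  diffusion = (2*cos(8*x/5)/5) evaluated at B_t = 2*cos(8*B_t/5)/5
Therefore d(sin(8*B_t/5)/4) = (-8*sin(8*B_t/5)/25) dt + (2*cos(8*B_t/5)/5) dB_t.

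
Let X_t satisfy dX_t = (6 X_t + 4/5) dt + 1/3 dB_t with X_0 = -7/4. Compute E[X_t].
E[X_t] = -97*exp(6*t)/60 - 2/15

Taking expectations and using E[dB_t] = 0, the mean m(t) = E[X_t] satisfies the ODE m'(t) = a m(t) + b with m(0) = x_0. With a = 6, b = 4/5, x_0 = -7/4, the solution is
  m(t) = x_0 * exp(a t) + (b/a) * (exp(a t) - 1)
       = (-7/4) * exp(6 t) + ((4/5)/6) * (exp(6 t) - 1)
       = -97*exp(6*t)/60 - 2/15.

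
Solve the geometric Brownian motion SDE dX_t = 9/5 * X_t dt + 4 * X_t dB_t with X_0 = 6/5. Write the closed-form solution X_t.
X_t = 6/5 * exp((-31/5) * t + (4) * B_t)

For GBM dX = mu X dt + sigma X dB with X_0 = x_0, apply Itô to Y = log X: dY = (mu - sigma^2/2) dt + sigma dB, so Y_t = log(x_0) + (mu - sigma^2/2) t + sigma B_t and hence X_t = x_0 * exp((mu - sigma^2/2) t + sigma B_t).
With mu = 9/5, sigma = 4, x_0 = 6/5, this gives:
  X_t = 6/5 * exp((-31/5) * t + (4) * B_t).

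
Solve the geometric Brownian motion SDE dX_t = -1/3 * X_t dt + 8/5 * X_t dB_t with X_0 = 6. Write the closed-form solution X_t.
X_t = 6 * exp((-121/75) * t + (8/5) * B_t)

For GBM dX = mu X dt + sigma X dB with X_0 = x_0, apply Itô to Y = log X: dY = (mu - sigma^2/2) dt + sigma dB, so Y_t = log(x_0) + (mu - sigma^2/2) t + sigma B_t and hence X_t = x_0 * exp((mu - sigma^2/2) t + sigma B_t).
With mu = -1/3, sigma = 8/5, x_0 = 6, this gives:
  X_t = 6 * exp((-121/75) * t + (8/5) * B_t).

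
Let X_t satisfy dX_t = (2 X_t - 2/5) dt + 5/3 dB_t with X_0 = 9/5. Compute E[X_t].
E[X_t] = 8*exp(2*t)/5 + 1/5

Taking expectations and using E[dB_t] = 0, the mean m(t) = E[X_t] satisfies the ODE m'(t) = a m(t) + b with m(0) = x_0. With a = 2, b = -2/5, x_0 = 9/5, the solution is
  m(t) = x_0 * exp(a t) + (b/a) * (exp(a t) - 1)
       = (9/5) * exp(2 t) + ((-2/5)/2) * (exp(2 t) - 1)
       = 8*exp(2*t)/5 + 1/5.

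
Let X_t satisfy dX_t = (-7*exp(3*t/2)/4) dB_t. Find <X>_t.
<X>_t = 49*exp(3*t)/48 - 49/48

For an Itô process dX_t = a(t) dt + b(t) dB_t, the quadratic variation is <X>_t = int_0^t b(s)^2 ds (the drift term does not contribute). Here b(s) = -7*exp(3*s/2)/4, so
  b(s)^2 = 49*exp(3*s)/16.
Integrating from 0 to t:
  <X>_t = int_0^t (49*exp(3*s)/16) ds = 49*exp(3*t)/48 - 49/48.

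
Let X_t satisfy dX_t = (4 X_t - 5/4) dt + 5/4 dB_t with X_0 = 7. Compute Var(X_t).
Var(X_t) = 25*exp(8*t)/128 - 25/128

The variance V(t) = Var(X_t) satisfies V'(t) = 2 a V(t) + c^2 with V(0) = 0 (drift coefficient is linear in X, diffusion is constant). With a = 4, c = 5/4, the solution is
  V(t) = (c^2 / (2 a)) * (exp(2 a t) - 1)
       = ((5/4)^2 / (2*4)) * (exp(8 t) - 1)
       = 25*exp(8*t)/128 - 25/128.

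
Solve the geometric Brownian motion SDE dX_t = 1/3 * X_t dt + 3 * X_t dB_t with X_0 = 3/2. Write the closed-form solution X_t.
X_t = 3/2 * exp((-25/6) * t + (3) * B_t)

For GBM dX = mu X dt + sigma X dB with X_0 = x_0, apply Itô to Y = log X: dY = (mu - sigma^2/2) dt + sigma dB, so Y_t = log(x_0) + (mu - sigma^2/2) t + sigma B_t and hence X_t = x_0 * exp((mu - sigma^2/2) t + sigma B_t).
With mu = 1/3, sigma = 3, x_0 = 3/2, this gives:
  X_t = 3/2 * exp((-25/6) * t + (3) * B_t).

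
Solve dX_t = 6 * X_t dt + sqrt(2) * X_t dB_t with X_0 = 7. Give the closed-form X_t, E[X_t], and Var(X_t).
X_t = 7 * exp((5) t + (sqrt(2)) B_t); E[X_t] = 7*exp(6*t); Var(X_t) = 49*(exp(2*t) - 1)*exp(12*t)

For GBM dX = mu X dt + sigma X dB with X_0 = x_0, apply Itô to Y = log X: dY = (mu - sigma^2/2) dt + sigma dB, so Y_t = log(x_0) + (mu - sigma^2/2) t + sigma B_t and hence X_t = x_0 * exp((mu - sigma^2/2) t + sigma B_t).
With mu = 6, sigma = sqrt(2), x_0 = 7, this gives:
  X_t = 7 * exp((5) * t + (sqrt(2)) * B_t).
Since sigma*B_t ~ Normal(0, sigma^2 t), E[exp(sigma*B_t)] = exp(sigma^2 t / 2); so E[X_t] = x_0 * exp((mu - sigma^2/2) t) * exp(sigma^2 t / 2) = x_0 * exp(mu t) = 7*exp(6*t).
Var(X_t) = E[X_t^2] - (E[X_t])^2 = x_0^2 * exp(2 mu t) * (exp(sigma^2 t) - 1) = 49*(exp(2*t) - 1)*exp(12*t).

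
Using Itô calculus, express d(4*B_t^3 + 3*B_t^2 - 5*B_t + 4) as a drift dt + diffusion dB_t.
d(4*B_t^3 + 3*B_t^2 - 5*B_t + 4) = (12*B_t + 3) dt + (12*B_t^2 + 6*B_t - 5) dB_t

Itô's formula for f(B_t) gives d f(B_t) = f'(B_t) dB_t + (1/2) f''(B_t) dt. Compute derivatives of f(x) = 4*x^3 + 3*x^2 - 5*x + 4:
  f'(x)  = 12*x^2 + 6*x - 5
  f''(x) = 24*x + 6
Substitute x = B_t and multiply the f'' term by 1/2:
  drift     = (1/2) * (24*x + 6) evaluated at B_t = 12*B_t + 3
  diffusion = (12*x^2 + 6*x - 5) evaluated at B_t = 12*B_t^2 + 6*B_t - 5
Therefore d(4*B_t^3 + 3*B_t^2 - 5*B_t + 4) = (12*B_t + 3) dt + (12*B_t^2 + 6*B_t - 5) dB_t.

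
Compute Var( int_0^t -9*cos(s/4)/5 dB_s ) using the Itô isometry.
Var = 81*t/50 + 81*sin(t/2)/25

The Itô integral of a deterministic integrand f(s) has mean 0 because each increment f(s) * (B_{s+ds} - B_s) has mean 0. By the Itô isometry:
  Var( int_0^t f(s) dB_s ) = E[ (int_0^t f(s) dB_s)^2 ] = int_0^t f(s)^2 ds.
Here f(s) = -9*cos(s/4)/5, so f(s)^2 = 81*cos(s/4)^2/25. Integrate:
  int_0^t (81*cos(s/4)^2/25) ds = 81*t/50 + 81*sin(t/2)/25.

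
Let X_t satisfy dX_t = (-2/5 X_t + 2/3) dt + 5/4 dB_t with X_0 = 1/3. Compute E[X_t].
E[X_t] = 5/3 - 4*exp(-2*t/5)/3

Taking expectations and using E[dB_t] = 0, the mean m(t) = E[X_t] satisfies the ODE m'(t) = a m(t) + b with m(0) = x_0. With a = -2/5, b = 2/3, x_0 = 1/3, the solution is
  m(t) = x_0 * exp(a t) + (b/a) * (exp(a t) - 1)
       = (1/3) * exp((-2/5) t) + ((2/3)/(-2/5)) * (exp((-2/5) t) - 1)
       = 5/3 - 4*exp(-2*t/5)/3.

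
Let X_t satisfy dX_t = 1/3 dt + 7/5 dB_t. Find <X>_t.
<X>_t = 49*t/25

For an Itô process dX_t = a(t) dt + b(t) dB_t, the quadratic variation is <X>_t = int_0^t b(s)^2 ds (the drift term does not contribute). Here b(s) = 7/5, so
  b(s)^2 = 49/25.
Integrating from 0 to t:
  <X>_t = int_0^t (49/25) ds = 49*t/25.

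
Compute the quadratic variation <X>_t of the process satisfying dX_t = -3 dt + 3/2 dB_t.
<X>_t = 9*t/4

For an Itô process dX_t = a(t) dt + b(t) dB_t, the quadratic variation is <X>_t = int_0^t b(s)^2 ds (the drift term does not contribute). Here b(s) = 3/2, so
  b(s)^2 = 9/4.
Integrating from 0 to t:
  <X>_t = int_0^t (9/4) ds = 9*t/4.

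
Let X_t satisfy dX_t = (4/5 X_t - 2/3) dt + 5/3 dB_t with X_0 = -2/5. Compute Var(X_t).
Var(X_t) = 125*exp(8*t/5)/72 - 125/72

The variance V(t) = Var(X_t) satisfies V'(t) = 2 a V(t) + c^2 with V(0) = 0 (drift coefficient is linear in X, diffusion is constant). With a = 4/5, c = 5/3, the solution is
  V(t) = (c^2 / (2 a)) * (exp(2 a t) - 1)
       = ((5/3)^2 / (2*(4/5))) * (exp((8/5) t) - 1)
       = 125*exp(8*t/5)/72 - 125/72.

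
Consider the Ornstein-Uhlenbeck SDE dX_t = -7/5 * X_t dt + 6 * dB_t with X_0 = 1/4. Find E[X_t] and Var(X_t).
E[X_t] = exp(-7*t/5)/4; Var(X_t) = 90/7 - 90*exp(-14*t/5)/7

The OU SDE dX = -theta X dt + sigma dB admits the integrating factor exp(theta t): d(exp(theta t) X_t) = sigma exp(theta t) dB_t. Integrating from 0 to t:
  X_t = x_0 * exp(-theta t) + sigma * int_0^t exp(-theta (t-s)) dB_s.
The Itô integral has mean 0 and (by the Itô isometry) variance sigma^2 * int_0^t exp(-2 theta (t - s)) ds = sigma^2 * (1 - exp(-2 theta t)) / (2 theta).
With theta = 7/5, sigma = 6, x_0 = 1/4:
  E[X_t] = 1/4 * exp(-7/5 t) = exp(-7*t/5)/4
  Var(X_t) = (6)^2 * (1 - exp(-2*7/5 t)) / (2 * 7/5) = 90/7 - 90*exp(-14*t/5)/7.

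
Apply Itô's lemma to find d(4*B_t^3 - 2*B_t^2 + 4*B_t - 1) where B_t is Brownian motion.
d(4*B_t^3 - 2*B_t^2 + 4*B_t - 1) = (12*B_t - 2) dt + (12*B_t^2 - 4*B_t + 4) dB_t

Itô's formula for f(B_t) gives d f(B_t) = f'(B_t) dB_t + (1/2) f''(B_t) dt. Compute derivatives of f(x) = 4*x^3 - 2*x^2 + 4*x - 1:
  f'(x)  = 12*x^2 - 4*x + 4
  f''(x) = 24*x - 4
Substitute x = B_t and multiply the f'' term by 1/2:
  drift     = (1/2) * (24*x - 4) evaluated at B_t = 12*B_t - 2
  diffusion = (12*x^2 - 4*x + 4) evaluated at B_t = 12*B_t^2 - 4*B_t + 4
Therefore d(4*B_t^3 - 2*B_t^2 + 4*B_t - 1) = (12*B_t - 2) dt + (12*B_t^2 - 4*B_t + 4) dB_t.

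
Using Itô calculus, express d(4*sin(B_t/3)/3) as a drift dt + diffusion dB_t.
d(4*sin(B_t/3)/3) = (-2*sin(B_t/3)/27) dt + (4*cos(B_t/3)/9) dB_t

Itô's formula for f(B_t) gives d f(B_t) = f'(B_t) dB_t + (1/2) f''(B_t) dt. Compute derivatives of f(x) = 4*sin(x/3)/3:
  f'(x)  = 4*cos(x/3)/9
  f''(x) = -4*sin(x/3)/27
Substitute x = B_t and multiply the f'' term by 1/2:
  drift     = (1/2) * (-4*sin(x/3)/27) evaluated at B_t = -2*sin(B_t/3)/27
  diffusion = (4*cos(x/3)/9) evaluated at B_t = 4*cos(B_t/3)/9
Therefore d(4*sin(B_t/3)/3) = (-2*sin(B_t/3)/27) dt + (4*cos(B_t/3)/9) dB_t.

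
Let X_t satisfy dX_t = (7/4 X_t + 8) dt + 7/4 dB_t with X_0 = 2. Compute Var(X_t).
Var(X_t) = 7*exp(7*t/2)/8 - 7/8

The variance V(t) = Var(X_t) satisfies V'(t) = 2 a V(t) + c^2 with V(0) = 0 (drift coefficient is linear in X, diffusion is constant). With a = 7/4, c = 7/4, the solution is
  V(t) = (c^2 / (2 a)) * (exp(2 a t) - 1)
       = ((7/4)^2 / (2*(7/4))) * (exp((7/2) t) - 1)
       = 7*exp(7*t/2)/8 - 7/8.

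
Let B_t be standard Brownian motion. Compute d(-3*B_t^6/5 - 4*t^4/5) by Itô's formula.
d(-3*B_t^6/5 - 4*t^4/5) = (-9*B_t^4 - 16*t^3/5) dt + (-18*B_t^5/5) dB_t

Itô's formula for f(t, x): d f(t, B_t) = (f_t + (1/2) f_xx) dt + f_x dB_t. Compute partials of f(t, x) = -4*t^4/5 - 3*x^6/5:
  f_t(t,x)  = -16*t^3/5
  f_x(t,x)  = -18*x^5/5
  f_xx(t,x) = -18*x^4
Assemble drift = f_t + (1/2) f_xx = -16*t^3/5 - 9*x^4 and diffusion = f_x = -18*x^5/5. Substituting x = B_t:
  d(-3*B_t^6/5 - 4*t^4/5) = (-9*B_t^4 - 16*t^3/5) dt + (-18*B_t^5/5) dB_t.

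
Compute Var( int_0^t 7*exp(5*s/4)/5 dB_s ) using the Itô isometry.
Var = 98*exp(5*t/2)/125 - 98/125

The Itô integral of a deterministic integrand f(s) has mean 0 because each increment f(s) * (B_{s+ds} - B_s) has mean 0. By the Itô isometry:
  Var( int_0^t f(s) dB_s ) = E[ (int_0^t f(s) dB_s)^2 ] = int_0^t f(s)^2 ds.
Here f(s) = 7*exp(5*s/4)/5, so f(s)^2 = 49*exp(5*s/2)/25. Integrate:
  int_0^t (49*exp(5*s/2)/25) ds = 98*exp(5*t/2)/125 - 98/125.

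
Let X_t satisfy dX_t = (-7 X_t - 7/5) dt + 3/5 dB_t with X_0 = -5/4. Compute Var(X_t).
Var(X_t) = 9/350 - 9*exp(-14*t)/350

The variance V(t) = Var(X_t) satisfies V'(t) = 2 a V(t) + c^2 with V(0) = 0 (drift coefficient is linear in X, diffusion is constant). With a = -7, c = 3/5, the solution is
  V(t) = (c^2 / (2 a)) * (exp(2 a t) - 1)
       = ((3/5)^2 / (2*(-7))) * (exp((-14) t) - 1)
       = 9/350 - 9*exp(-14*t)/350.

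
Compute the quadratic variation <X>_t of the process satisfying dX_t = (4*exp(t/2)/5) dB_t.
<X>_t = 16*exp(t)/25 - 16/25

For an Itô process dX_t = a(t) dt + b(t) dB_t, the quadratic variation is <X>_t = int_0^t b(s)^2 ds (the drift term does not contribute). Here b(s) = 4*exp(s/2)/5, so
  b(s)^2 = 16*exp(s)/25.
Integrating from 0 to t:
  <X>_t = int_0^t (16*exp(s)/25) ds = 16*exp(t)/25 - 16/25.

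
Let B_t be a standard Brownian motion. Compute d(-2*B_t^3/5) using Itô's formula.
d(-2*B_t^3/5) = (-6*B_t/5) dt + (-6*B_t^2/5) dB_t

Itô's formula for f(B_t) gives d f(B_t) = f'(B_t) dB_t + (1/2) f''(B_t) dt. Compute derivatives of f(x) = -2*x^3/5:
  f'(x)  = -6*x^2/5
  f''(x) = -12*x/5
Substitute x = B_t and multiply the f'' term by 1/2:
  drift     = (1/2) * (-12*x/5) evaluated at B_t = -6*B_t/5
  diffusion = (-6*x^2/5) evaluated at B_t = -6*B_t^2/5
Therefore d(-2*B_t^3/5) = (-6*B_t/5) dt + (-6*B_t^2/5) dB_t.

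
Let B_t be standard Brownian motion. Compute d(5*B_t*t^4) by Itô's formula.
d(5*B_t*t^4) = (20*B_t*t^3) dt + (5*t^4) dB_t

Itô's formula for f(t, x): d f(t, B_t) = (f_t + (1/2) f_xx) dt + f_x dB_t. Compute partials of f(t, x) = 5*t^4*x:
  f_t(t,x)  = 20*t^3*x
  f_x(t,x)  = 5*t^4
  f_xx(t,x) = 0
Assemble drift = f_t + (1/2) f_xx = 20*t^3*x and diffusion = f_x = 5*t^4. Substituting x = B_t:
  d(5*B_t*t^4) = (20*B_t*t^3) dt + (5*t^4) dB_t.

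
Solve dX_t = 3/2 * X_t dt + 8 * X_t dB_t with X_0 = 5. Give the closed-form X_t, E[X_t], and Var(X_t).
X_t = 5 * exp((-61/2) t + (8) B_t); E[X_t] = 5*exp(3*t/2); Var(X_t) = 25*(exp(64*t) - 1)*exp(3*t)

For GBM dX = mu X dt + sigma X dB with X_0 = x_0, apply Itô to Y = log X: dY = (mu - sigma^2/2) dt + sigma dB, so Y_t = log(x_0) + (mu - sigma^2/2) t + sigma B_t and hence X_t = x_0 * exp((mu - sigma^2/2) t + sigma B_t).
With mu = 3/2, sigma = 8, x_0 = 5, this gives:
  X_t = 5 * exp((-61/2) * t + (8) * B_t).
Since sigma*B_t ~ Normal(0, sigma^2 t), E[exp(sigma*B_t)] = exp(sigma^2 t / 2); so E[X_t] = x_0 * exp((mu - sigma^2/2) t) * exp(sigma^2 t / 2) = x_0 * exp(mu t) = 5*exp(3*t/2).
Var(X_t) = E[X_t^2] - (E[X_t])^2 = x_0^2 * exp(2 mu t) * (exp(sigma^2 t) - 1) = 25*(exp(64*t) - 1)*exp(3*t).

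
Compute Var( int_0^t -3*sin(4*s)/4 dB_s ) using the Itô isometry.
Var = 9*t/32 - 9*sin(4*t)*cos(4*t)/128

The Itô integral of a deterministic integrand f(s) has mean 0 because each increment f(s) * (B_{s+ds} - B_s) has mean 0. By the Itô isometry:
  Var( int_0^t f(s) dB_s ) = E[ (int_0^t f(s) dB_s)^2 ] = int_0^t f(s)^2 ds.
Here f(s) = -3*sin(4*s)/4, so f(s)^2 = 9*sin(4*s)^2/16. Integrate:
  int_0^t (9*sin(4*s)^2/16) ds = 9*t/32 - 9*sin(4*t)*cos(4*t)/128.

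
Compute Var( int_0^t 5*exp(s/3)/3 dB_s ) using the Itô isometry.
Var = 25*exp(2*t/3)/6 - 25/6

The Itô integral of a deterministic integrand f(s) has mean 0 because each increment f(s) * (B_{s+ds} - B_s) has mean 0. By the Itô isometry:
  Var( int_0^t f(s) dB_s ) = E[ (int_0^t f(s) dB_s)^2 ] = int_0^t f(s)^2 ds.
Here f(s) = 5*exp(s/3)/3, so f(s)^2 = 25*exp(2*s/3)/9. Integrate:
  int_0^t (25*exp(2*s/3)/9) ds = 25*exp(2*t/3)/6 - 25/6.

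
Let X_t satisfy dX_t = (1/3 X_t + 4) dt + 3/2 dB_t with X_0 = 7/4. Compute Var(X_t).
Var(X_t) = 27*exp(2*t/3)/8 - 27/8

The variance V(t) = Var(X_t) satisfies V'(t) = 2 a V(t) + c^2 with V(0) = 0 (drift coefficient is linear in X, diffusion is constant). With a = 1/3, c = 3/2, the solution is
  V(t) = (c^2 / (2 a)) * (exp(2 a t) - 1)
       = ((3/2)^2 / (2*(1/3))) * (exp((2/3) t) - 1)
       = 27*exp(2*t/3)/8 - 27/8.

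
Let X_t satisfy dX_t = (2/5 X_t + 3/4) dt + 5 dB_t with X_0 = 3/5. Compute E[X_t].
E[X_t] = 99*exp(2*t/5)/40 - 15/8

Taking expectations and using E[dB_t] = 0, the mean m(t) = E[X_t] satisfies the ODE m'(t) = a m(t) + b with m(0) = x_0. With a = 2/5, b = 3/4, x_0 = 3/5, the solution is
  m(t) = x_0 * exp(a t) + (b/a) * (exp(a t) - 1)
       = (3/5) * exp((2/5) t) + ((3/4)/(2/5)) * (exp((2/5) t) - 1)
       = 99*exp(2*t/5)/40 - 15/8.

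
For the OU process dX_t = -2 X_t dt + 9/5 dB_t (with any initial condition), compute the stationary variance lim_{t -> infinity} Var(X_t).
lim Var(X_t) = 81/100

The OU SDE dX = -theta X dt + sigma dB admits the integrating factor exp(theta t): d(exp(theta t) X_t) = sigma exp(theta t) dB_t. Integrating from 0 to t gives X_t = x_0 * exp(-theta t) + sigma * int_0^t exp(-theta (t-s)) dB_s for any initial x_0. The Itô integral has variance (by the Itô isometry) sigma^2 * int_0^t exp(-2 theta (t - s)) ds = sigma^2 * (1 - exp(-2 theta t)) / (2 theta), independent of x_0.
With theta = 2, sigma = 9/5:
  Var(X_t) = (9/5)^2 * (1 - exp(-2*2 t)) / (2 * 2) = 81/100 - 81*exp(-4*t)/100.
As t -> infinity, exp(-2*2 t) -> 0, so the stationary variance is sigma^2 / (2 theta) = 81/100.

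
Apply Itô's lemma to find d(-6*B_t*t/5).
d(-6*B_t*t/5) = (-6*B_t/5) dt + (-6*t/5) dB_t

Itô's formula for f(t, x): d f(t, B_t) = (f_t + (1/2) f_xx) dt + f_x dB_t. Compute partials of f(t, x) = -6*t*x/5:
  f_t(t,x)  = -6*x/5
  f_x(t,x)  = -6*t/5
  f_xx(t,x) = 0
Assemble drift = f_t + (1/2) f_xx = -6*x/5 and diffusion = f_x = -6*t/5. Substituting x = B_t:
  d(-6*B_t*t/5) = (-6*B_t/5) dt + (-6*t/5) dB_t.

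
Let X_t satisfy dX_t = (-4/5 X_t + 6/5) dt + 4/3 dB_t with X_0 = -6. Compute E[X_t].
E[X_t] = 3/2 - 15*exp(-4*t/5)/2

Taking expectations and using E[dB_t] = 0, the mean m(t) = E[X_t] satisfies the ODE m'(t) = a m(t) + b with m(0) = x_0. With a = -4/5, b = 6/5, x_0 = -6, the solution is
  m(t) = x_0 * exp(a t) + (b/a) * (exp(a t) - 1)
       = (-6) * exp((-4/5) t) + ((6/5)/(-4/5)) * (exp((-4/5) t) - 1)
       = 3/2 - 15*exp(-4*t/5)/2.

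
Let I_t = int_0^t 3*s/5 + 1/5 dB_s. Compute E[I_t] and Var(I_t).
E[I_t] = 0; Var(I_t) = t*(3*t^2 + 3*t + 1)/25

The Itô integral of a deterministic integrand f(s) has mean 0 because each increment f(s) * (B_{s+ds} - B_s) has mean 0. By the Itô isometry:
  Var( int_0^t f(s) dB_s ) = E[ (int_0^t f(s) dB_s)^2 ] = int_0^t f(s)^2 ds.
Here f(s) = 3*s/5 + 1/5, so f(s)^2 = (3*s + 1)^2/25. Integrate:
  int_0^t ((3*s + 1)^2/25) ds = t*(3*t^2 + 3*t + 1)/25.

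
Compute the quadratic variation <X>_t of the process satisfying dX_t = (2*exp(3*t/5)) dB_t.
<X>_t = 10*exp(6*t/5)/3 - 10/3

For an Itô process dX_t = a(t) dt + b(t) dB_t, the quadratic variation is <X>_t = int_0^t b(s)^2 ds (the drift term does not contribute). Here b(s) = 2*exp(3*s/5), so
  b(s)^2 = 4*exp(6*s/5).
Integrating from 0 to t:
  <X>_t = int_0^t (4*exp(6*s/5)) ds = 10*exp(6*t/5)/3 - 10/3.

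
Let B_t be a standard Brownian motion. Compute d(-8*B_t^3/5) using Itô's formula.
d(-8*B_t^3/5) = (-24*B_t/5) dt + (-24*B_t^2/5) dB_t

Itô's formula for f(B_t) gives d f(B_t) = f'(B_t) dB_t + (1/2) f''(B_t) dt. Compute derivatives of f(x) = -8*x^3/5:
  f'(x)  = -24*x^2/5
  f''(x) = -48*x/5
Substitute x = B_t and multiply the f'' term by 1/2:
  drift     = (1/2) * (-48*x/5) evaluated at B_t = -24*B_t/5
  diffusion = (-24*x^2/5) evaluated at B_t = -24*B_t^2/5
Therefore d(-8*B_t^3/5) = (-24*B_t/5) dt + (-24*B_t^2/5) dB_t.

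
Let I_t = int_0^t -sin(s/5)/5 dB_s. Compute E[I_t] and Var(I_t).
E[I_t] = 0; Var(I_t) = t/50 - sin(2*t/5)/20

The Itô integral of a deterministic integrand f(s) has mean 0 because each increment f(s) * (B_{s+ds} - B_s) has mean 0. By the Itô isometry:
  Var( int_0^t f(s) dB_s ) = E[ (int_0^t f(s) dB_s)^2 ] = int_0^t f(s)^2 ds.
Here f(s) = -sin(s/5)/5, so f(s)^2 = sin(s/5)^2/25. Integrate:
  int_0^t (sin(s/5)^2/25) ds = t/50 - sin(2*t/5)/20.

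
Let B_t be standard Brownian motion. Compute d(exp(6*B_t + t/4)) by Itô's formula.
d(exp(6*B_t + t/4)) = (73*exp(6*B_t + t/4)/4) dt + (6*exp(6*B_t + t/4)) dB_t

Itô's formula for f(t, x): d f(t, B_t) = (f_t + (1/2) f_xx) dt + f_x dB_t. Compute partials of f(t, x) = exp(t/4 + 6*x):
  f_t(t,x)  = exp(t/4 + 6*x)/4
  f_x(t,x)  = 6*exp(t/4 + 6*x)
  f_xx(t,x) = 36*exp(t/4 + 6*x)
Assemble drift = f_t + (1/2) f_xx = 73*exp(t/4 + 6*x)/4 and diffusion = f_x = 6*exp(t/4 + 6*x). Substituting x = B_t:
  d(exp(6*B_t + t/4)) = (73*exp(6*B_t + t/4)/4) dt + (6*exp(6*B_t + t/4)) dB_t.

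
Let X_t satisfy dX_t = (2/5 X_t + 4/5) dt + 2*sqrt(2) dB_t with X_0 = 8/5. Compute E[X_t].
E[X_t] = 18*exp(2*t/5)/5 - 2

Taking expectations and using E[dB_t] = 0, the mean m(t) = E[X_t] satisfies the ODE m'(t) = a m(t) + b with m(0) = x_0. With a = 2/5, b = 4/5, x_0 = 8/5, the solution is
  m(t) = x_0 * exp(a t) + (b/a) * (exp(a t) - 1)
       = (8/5) * exp((2/5) t) + ((4/5)/(2/5)) * (exp((2/5) t) - 1)
       = 18*exp(2*t/5)/5 - 2.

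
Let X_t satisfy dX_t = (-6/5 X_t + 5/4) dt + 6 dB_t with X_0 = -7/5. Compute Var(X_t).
Var(X_t) = 15 - 15*exp(-12*t/5)

The variance V(t) = Var(X_t) satisfies V'(t) = 2 a V(t) + c^2 with V(0) = 0 (drift coefficient is linear in X, diffusion is constant). With a = -6/5, c = 6, the solution is
  V(t) = (c^2 / (2 a)) * (exp(2 a t) - 1)
       = (6^2 / (2*(-6/5))) * (exp((-12/5) t) - 1)
       = 15 - 15*exp(-12*t/5).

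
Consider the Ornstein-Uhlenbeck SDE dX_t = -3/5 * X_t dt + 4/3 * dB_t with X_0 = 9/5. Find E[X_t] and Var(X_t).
E[X_t] = 9*exp(-3*t/5)/5; Var(X_t) = 40/27 - 40*exp(-6*t/5)/27

The OU SDE dX = -theta X dt + sigma dB admits the integrating factor exp(theta t): d(exp(theta t) X_t) = sigma exp(theta t) dB_t. Integrating from 0 to t:
  X_t = x_0 * exp(-theta t) + sigma * int_0^t exp(-theta (t-s)) dB_s.
The Itô integral has mean 0 and (by the Itô isometry) variance sigma^2 * int_0^t exp(-2 theta (t - s)) ds = sigma^2 * (1 - exp(-2 theta t)) / (2 theta).
With theta = 3/5, sigma = 4/3, x_0 = 9/5:
  E[X_t] = 9/5 * exp(-3/5 t) = 9*exp(-3*t/5)/5
  Var(X_t) = (4/3)^2 * (1 - exp(-2*3/5 t)) / (2 * 3/5) = 40/27 - 40*exp(-6*t/5)/27.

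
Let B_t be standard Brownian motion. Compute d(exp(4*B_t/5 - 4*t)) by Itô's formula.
d(exp(4*B_t/5 - 4*t)) = (-92*exp(4*B_t/5 - 4*t)/25) dt + (4*exp(4*B_t/5 - 4*t)/5) dB_t

Itô's formula for f(t, x): d f(t, B_t) = (f_t + (1/2) f_xx) dt + f_x dB_t. Compute partials of f(t, x) = exp(-4*t + 4*x/5):
  f_t(t,x)  = -4*exp(-4*t + 4*x/5)
  f_x(t,x)  = 4*exp(-4*t + 4*x/5)/5
  f_xx(t,x) = 16*exp(-4*t + 4*x/5)/25
Assemble drift = f_t + (1/2) f_xx = -92*exp(-4*t + 4*x/5)/25 and diffusion = f_x = 4*exp(-4*t + 4*x/5)/5. Substituting x = B_t:
  d(exp(4*B_t/5 - 4*t)) = (-92*exp(4*B_t/5 - 4*t)/25) dt + (4*exp(4*B_t/5 - 4*t)/5) dB_t.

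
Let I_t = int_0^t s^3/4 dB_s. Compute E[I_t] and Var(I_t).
E[I_t] = 0; Var(I_t) = t^7/112

The Itô integral of a deterministic integrand f(s) has mean 0 because each increment f(s) * (B_{s+ds} - B_s) has mean 0. By the Itô isometry:
  Var( int_0^t f(s) dB_s ) = E[ (int_0^t f(s) dB_s)^2 ] = int_0^t f(s)^2 ds.
Here f(s) = s^3/4, so f(s)^2 = s^6/16. Integrate:
  int_0^t (s^6/16) ds = t^7/112.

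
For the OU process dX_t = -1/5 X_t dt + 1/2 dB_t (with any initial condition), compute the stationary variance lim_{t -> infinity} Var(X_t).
lim Var(X_t) = 5/8

The OU SDE dX = -theta X dt + sigma dB admits the integrating factor exp(theta t): d(exp(theta t) X_t) = sigma exp(theta t) dB_t. Integrating from 0 to t gives X_t = x_0 * exp(-theta t) + sigma * int_0^t exp(-theta (t-s)) dB_s for any initial x_0. The Itô integral has variance (by the Itô isometry) sigma^2 * int_0^t exp(-2 theta (t - s)) ds = sigma^2 * (1 - exp(-2 theta t)) / (2 theta), independent of x_0.
With theta = 1/5, sigma = 1/2:
  Var(X_t) = (1/2)^2 * (1 - exp(-2*1/5 t)) / (2 * 1/5) = 5/8 - 5*exp(-2*t/5)/8.
As t -> infinity, exp(-2*1/5 t) -> 0, so the stationary variance is sigma^2 / (2 theta) = 5/8.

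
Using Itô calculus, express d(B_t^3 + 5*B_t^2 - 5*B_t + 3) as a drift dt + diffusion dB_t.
d(B_t^3 + 5*B_t^2 - 5*B_t + 3) = (3*B_t + 5) dt + (3*B_t^2 + 10*B_t - 5) dB_t

Itô's formula for f(B_t) gives d f(B_t) = f'(B_t) dB_t + (1/2) f''(B_t) dt. Compute derivatives of f(x) = x^3 + 5*x^2 - 5*x + 3:
  f'(x)  = 3*x^2 + 10*x - 5
  f''(x) = 6*x + 10
Substitute x = B_t and multiply the f'' term by 1/2:
  drift     = (1/2) * (6*x + 10) evaluated at B_t = 3*B_t + 5
  diffusion = (3*x^2 + 10*x - 5) evaluated at B_t = 3*B_t^2 + 10*B_t - 5
Therefore d(B_t^3 + 5*B_t^2 - 5*B_t + 3) = (3*B_t + 5) dt + (3*B_t^2 + 10*B_t - 5) dB_t.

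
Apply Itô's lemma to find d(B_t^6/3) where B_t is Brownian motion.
d(B_t^6/3) = (5*B_t^4) dt + (2*B_t^5) dB_t

Itô's formula for f(B_t) gives d f(B_t) = f'(B_t) dB_t + (1/2) f''(B_t) dt. Compute derivatives of f(x) = x^6/3:
  f'(x)  = 2*x^5
  f''(x) = 10*x^4
Substitute x = B_t and multiply the f'' term by 1/2:
  drift     = (1/2) * (10*x^4) evaluated at B_t = 5*B_t^4
  diffusion = (2*x^5) evaluated at B_t = 2*B_t^5
Therefore d(B_t^6/3) = (5*B_t^4) dt + (2*B_t^5) dB_t.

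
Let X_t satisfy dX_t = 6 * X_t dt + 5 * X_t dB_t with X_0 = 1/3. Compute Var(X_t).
Var(X_t) = (exp(25*t) - 1)*exp(12*t)/9

For GBM dX = mu X dt + sigma X dB with X_0 = x_0, apply Itô to Y = log X: dY = (mu - sigma^2/2) dt + sigma dB, so Y_t = log(x_0) + (mu - sigma^2/2) t + sigma B_t and hence X_t = x_0 * exp((mu - sigma^2/2) t + sigma B_t).
With mu = 6, sigma = 5, x_0 = 1/3, this gives:
  X_t = 1/3 * exp((-13/2) * t + (5) * B_t).
Since sigma*B_t ~ Normal(0, sigma^2 t), E[exp(sigma*B_t)] = exp(sigma^2 t / 2); so E[X_t] = x_0 * exp((mu - sigma^2/2) t) * exp(sigma^2 t / 2) = x_0 * exp(mu t) = exp(6*t)/3.
Var(X_t) = E[X_t^2] - (E[X_t])^2 = x_0^2 * exp(2 mu t) * (exp(sigma^2 t) - 1) = (exp(25*t) - 1)*exp(12*t)/9.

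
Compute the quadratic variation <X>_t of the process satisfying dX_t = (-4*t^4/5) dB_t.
<X>_t = 16*t^9/225

For an Itô process dX_t = a(t) dt + b(t) dB_t, the quadratic variation is <X>_t = int_0^t b(s)^2 ds (the drift term does not contribute). Here b(s) = -4*s^4/5, so
  b(s)^2 = 16*s^8/25.
Integrating from 0 to t:
  <X>_t = int_0^t (16*s^8/25) ds = 16*t^9/225.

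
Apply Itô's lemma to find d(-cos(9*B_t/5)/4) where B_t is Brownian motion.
d(-cos(9*B_t/5)/4) = (81*cos(9*B_t/5)/200) dt + (9*sin(9*B_t/5)/20) dB_t

Itô's formula for f(B_t) gives d f(B_t) = f'(B_t) dB_t + (1/2) f''(B_t) dt. Compute derivatives of f(x) = -cos(9*x/5)/4:
  f'(x)  = 9*sin(9*x/5)/20
  f''(x) = 81*cos(9*x/5)/100
Substitute x = B_t and multiply the f'' term by 1/2:
  drift     = (1/2) * (81*cos(9*x/5)/100) evaluated at B_t = 81*cos(9*B_t/5)/200
  diffusion = (9*sin(9*x/5)/20) evaluated at B_t = 9*sin(9*B_t/5)/20
Therefore d(-cos(9*B_t/5)/4) = (81*cos(9*B_t/5)/200) dt + (9*sin(9*B_t/5)/20) dB_t.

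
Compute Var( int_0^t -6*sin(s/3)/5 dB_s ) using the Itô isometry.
Var = 18*t/25 - 27*sin(2*t/3)/25

The Itô integral of a deterministic integrand f(s) has mean 0 because each increment f(s) * (B_{s+ds} - B_s) has mean 0. By the Itô isometry:
  Var( int_0^t f(s) dB_s ) = E[ (int_0^t f(s) dB_s)^2 ] = int_0^t f(s)^2 ds.
Here f(s) = -6*sin(s/3)/5, so f(s)^2 = 36*sin(s/3)^2/25. Integrate:
  int_0^t (36*sin(s/3)^2/25) ds = 18*t/25 - 27*sin(2*t/3)/25.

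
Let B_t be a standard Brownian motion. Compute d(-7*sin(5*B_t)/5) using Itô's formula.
d(-7*sin(5*B_t)/5) = (35*sin(5*B_t)/2) dt + (-7*cos(5*B_t)) dB_t

Itô's formula for f(B_t) gives d f(B_t) = f'(B_t) dB_t + (1/2) f''(B_t) dt. Compute derivatives of f(x) = -7*sin(5*x)/5:
  f'(x)  = -7*cos(5*x)
  f''(x) = 35*sin(5*x)
Substitute x = B_t and multiply the f'' term by 1/2:
  drift     = (1/2) * (35*sin(5*x)) evaluated at B_t = 35*sin(5*B_t)/2
  diffusion = (-7*cos(5*x)) evaluated at B_t = -7*cos(5*B_t)
Therefore d(-7*sin(5*B_t)/5) = (35*sin(5*B_t)/2) dt + (-7*cos(5*B_t)) dB_t.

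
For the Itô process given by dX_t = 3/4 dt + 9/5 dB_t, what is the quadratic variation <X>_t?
<X>_t = 81*t/25

For an Itô process dX_t = a(t) dt + b(t) dB_t, the quadratic variation is <X>_t = int_0^t b(s)^2 ds (the drift term does not contribute). Here b(s) = 9/5, so
  b(s)^2 = 81/25.
Integrating from 0 to t:
  <X>_t = int_0^t (81/25) ds = 81*t/25.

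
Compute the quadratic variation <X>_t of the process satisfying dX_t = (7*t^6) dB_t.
<X>_t = 49*t^13/13

For an Itô process dX_t = a(t) dt + b(t) dB_t, the quadratic variation is <X>_t = int_0^t b(s)^2 ds (the drift term does not contribute). Here b(s) = 7*s^6, so
  b(s)^2 = 49*s^12.
Integrating from 0 to t:
  <X>_t = int_0^t (49*s^12) ds = 49*t^13/13.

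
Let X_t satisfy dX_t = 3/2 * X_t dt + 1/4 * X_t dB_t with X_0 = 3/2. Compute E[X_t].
E[X_t] = 3*exp(3*t/2)/2

For GBM dX = mu X dt + sigma X dB with X_0 = x_0, apply Itô to Y = log X: dY = (mu - sigma^2/2) dt + sigma dB, so Y_t = log(x_0) + (mu - sigma^2/2) t + sigma B_t and hence X_t = x_0 * exp((mu - sigma^2/2) t + sigma B_t).
With mu = 3/2, sigma = 1/4, x_0 = 3/2, this gives:
  X_t = 3/2 * exp((47/32) * t + (1/4) * B_t).
Since sigma*B_t ~ Normal(0, sigma^2 t), E[exp(sigma*B_t)] = exp(sigma^2 t / 2); so E[X_t] = x_0 * exp((mu - sigma^2/2) t) * exp(sigma^2 t / 2) = x_0 * exp(mu t) = 3*exp(3*t/2)/2.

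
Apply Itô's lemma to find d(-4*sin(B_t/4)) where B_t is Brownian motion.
d(-4*sin(B_t/4)) = (sin(B_t/4)/8) dt + (-cos(B_t/4)) dB_t

Itô's formula for f(B_t) gives d f(B_t) = f'(B_t) dB_t + (1/2) f''(B_t) dt. Compute derivatives of f(x) = -4*sin(x/4):
  f'(x)  = -cos(x/4)
  f''(x) = sin(x/4)/4
Substitute x = B_t and multiply the f'' term by 1/2:
  drift     = (1/2) * (sin(x/4)/4) evaluated at B_t = sin(B_t/4)/8
  diffusion = (-cos(x/4)) evaluated at B_t = -cos(B_t/4)
Therefore d(-4*sin(B_t/4)) = (sin(B_t/4)/8) dt + (-cos(B_t/4)) dB_t.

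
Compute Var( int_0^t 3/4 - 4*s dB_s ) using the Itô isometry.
Var = t*(256*t^2 - 144*t + 27)/48

The Itô integral of a deterministic integrand f(s) has mean 0 because each increment f(s) * (B_{s+ds} - B_s) has mean 0. By the Itô isometry:
  Var( int_0^t f(s) dB_s ) = E[ (int_0^t f(s) dB_s)^2 ] = int_0^t f(s)^2 ds.
Here f(s) = 3/4 - 4*s, so f(s)^2 = (16*s - 3)^2/16. Integrate:
  int_0^t ((16*s - 3)^2/16) ds = t*(256*t^2 - 144*t + 27)/48.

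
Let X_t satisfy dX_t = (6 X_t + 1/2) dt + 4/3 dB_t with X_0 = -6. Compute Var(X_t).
Var(X_t) = 4*exp(12*t)/27 - 4/27

The variance V(t) = Var(X_t) satisfies V'(t) = 2 a V(t) + c^2 with V(0) = 0 (drift coefficient is linear in X, diffusion is constant). With a = 6, c = 4/3, the solution is
  V(t) = (c^2 / (2 a)) * (exp(2 a t) - 1)
       = ((4/3)^2 / (2*6)) * (exp(12 t) - 1)
       = 4*exp(12*t)/27 - 4/27.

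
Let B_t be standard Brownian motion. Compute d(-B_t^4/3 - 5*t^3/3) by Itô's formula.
d(-B_t^4/3 - 5*t^3/3) = (-2*B_t^2 - 5*t^2) dt + (-4*B_t^3/3) dB_t

Itô's formula for f(t, x): d f(t, B_t) = (f_t + (1/2) f_xx) dt + f_x dB_t. Compute partials of f(t, x) = -5*t^3/3 - x^4/3:
  f_t(t,x)  = -5*t^2
  f_x(t,x)  = -4*x^3/3
  f_xx(t,x) = -4*x^2
Assemble drift = f_t + (1/2) f_xx = -5*t^2 - 2*x^2 and diffusion = f_x = -4*x^3/3. Substituting x = B_t:
  d(-B_t^4/3 - 5*t^3/3) = (-2*B_t^2 - 5*t^2) dt + (-4*B_t^3/3) dB_t.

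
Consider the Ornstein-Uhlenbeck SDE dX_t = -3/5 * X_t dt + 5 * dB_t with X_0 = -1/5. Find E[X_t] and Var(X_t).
E[X_t] = -exp(-3*t/5)/5; Var(X_t) = 125/6 - 125*exp(-6*t/5)/6

The OU SDE dX = -theta X dt + sigma dB admits the integrating factor exp(theta t): d(exp(theta t) X_t) = sigma exp(theta t) dB_t. Integrating from 0 to t:
  X_t = x_0 * exp(-theta t) + sigma * int_0^t exp(-theta (t-s)) dB_s.
The Itô integral has mean 0 and (by the Itô isometry) variance sigma^2 * int_0^t exp(-2 theta (t - s)) ds = sigma^2 * (1 - exp(-2 theta t)) / (2 theta).
With theta = 3/5, sigma = 5, x_0 = -1/5:
  E[X_t] = -1/5 * exp(-3/5 t) = -exp(-3*t/5)/5
  Var(X_t) = (5)^2 * (1 - exp(-2*3/5 t)) / (2 * 3/5) = 125/6 - 125*exp(-6*t/5)/6.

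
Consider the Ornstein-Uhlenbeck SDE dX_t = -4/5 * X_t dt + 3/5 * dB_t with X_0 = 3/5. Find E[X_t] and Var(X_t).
E[X_t] = 3*exp(-4*t/5)/5; Var(X_t) = 9/40 - 9*exp(-8*t/5)/40

The OU SDE dX = -theta X dt + sigma dB admits the integrating factor exp(theta t): d(exp(theta t) X_t) = sigma exp(theta t) dB_t. Integrating from 0 to t:
  X_t = x_0 * exp(-theta t) + sigma * int_0^t exp(-theta (t-s)) dB_s.
The Itô integral has mean 0 and (by the Itô isometry) variance sigma^2 * int_0^t exp(-2 theta (t - s)) ds = sigma^2 * (1 - exp(-2 theta t)) / (2 theta).
With theta = 4/5, sigma = 3/5, x_0 = 3/5:
  E[X_t] = 3/5 * exp(-4/5 t) = 3*exp(-4*t/5)/5
  Var(X_t) = (3/5)^2 * (1 - exp(-2*4/5 t)) / (2 * 4/5) = 9/40 - 9*exp(-8*t/5)/40.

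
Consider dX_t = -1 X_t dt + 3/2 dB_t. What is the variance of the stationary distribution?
lim Var(X_t) = 9/8

The OU SDE dX = -theta X dt + sigma dB admits the integrating factor exp(theta t): d(exp(theta t) X_t) = sigma exp(theta t) dB_t. Integrating from 0 to t gives X_t = x_0 * exp(-theta t) + sigma * int_0^t exp(-theta (t-s)) dB_s for any initial x_0. The Itô integral has variance (by the Itô isometry) sigma^2 * int_0^t exp(-2 theta (t - s)) ds = sigma^2 * (1 - exp(-2 theta t)) / (2 theta), independent of x_0.
With theta = 1, sigma = 3/2:
  Var(X_t) = (3/2)^2 * (1 - exp(-2*1 t)) / (2 * 1) = 9/8 - 9*exp(-2*t)/8.
As t -> infinity, exp(-2*1 t) -> 0, so the stationary variance is sigma^2 / (2 theta) = 9/8.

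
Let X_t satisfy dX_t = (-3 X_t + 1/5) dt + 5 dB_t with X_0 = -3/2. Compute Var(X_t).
Var(X_t) = 25/6 - 25*exp(-6*t)/6

The variance V(t) = Var(X_t) satisfies V'(t) = 2 a V(t) + c^2 with V(0) = 0 (drift coefficient is linear in X, diffusion is constant). With a = -3, c = 5, the solution is
  V(t) = (c^2 / (2 a)) * (exp(2 a t) - 1)
       = (5^2 / (2*(-3))) * (exp((-6) t) - 1)
       = 25/6 - 25*exp(-6*t)/6.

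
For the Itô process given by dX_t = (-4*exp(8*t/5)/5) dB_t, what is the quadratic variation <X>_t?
<X>_t = exp(16*t/5)/5 - 1/5

For an Itô process dX_t = a(t) dt + b(t) dB_t, the quadratic variation is <X>_t = int_0^t b(s)^2 ds (the drift term does not contribute). Here b(s) = -4*exp(8*s/5)/5, so
  b(s)^2 = 16*exp(16*s/5)/25.
Integrating from 0 to t:
  <X>_t = int_0^t (16*exp(16*s/5)/25) ds = exp(16*t/5)/5 - 1/5.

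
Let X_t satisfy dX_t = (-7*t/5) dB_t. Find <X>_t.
<X>_t = 49*t^3/75

For an Itô process dX_t = a(t) dt + b(t) dB_t, the quadratic variation is <X>_t = int_0^t b(s)^2 ds (the drift term does not contribute). Here b(s) = -7*s/5, so
  b(s)^2 = 49*s^2/25.
Integrating from 0 to t:
  <X>_t = int_0^t (49*s^2/25) ds = 49*t^3/75.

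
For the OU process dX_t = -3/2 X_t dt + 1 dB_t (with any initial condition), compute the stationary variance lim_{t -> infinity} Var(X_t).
lim Var(X_t) = 1/3

The OU SDE dX = -theta X dt + sigma dB admits the integrating factor exp(theta t): d(exp(theta t) X_t) = sigma exp(theta t) dB_t. Integrating from 0 to t gives X_t = x_0 * exp(-theta t) + sigma * int_0^t exp(-theta (t-s)) dB_s for any initial x_0. The Itô integral has variance (by the Itô isometry) sigma^2 * int_0^t exp(-2 theta (t - s)) ds = sigma^2 * (1 - exp(-2 theta t)) / (2 theta), independent of x_0.
With theta = 3/2, sigma = 1:
  Var(X_t) = (1)^2 * (1 - exp(-2*3/2 t)) / (2 * 3/2) = 1/3 - exp(-3*t)/3.
As t -> infinity, exp(-2*3/2 t) -> 0, so the stationary variance is sigma^2 / (2 theta) = 1/3.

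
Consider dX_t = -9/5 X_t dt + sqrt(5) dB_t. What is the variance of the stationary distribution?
lim Var(X_t) = 25/18

The OU SDE dX = -theta X dt + sigma dB admits the integrating factor exp(theta t): d(exp(theta t) X_t) = sigma exp(theta t) dB_t. Integrating from 0 to t gives X_t = x_0 * exp(-theta t) + sigma * int_0^t exp(-theta (t-s)) dB_s for any initial x_0. The Itô integral has variance (by the Itô isometry) sigma^2 * int_0^t exp(-2 theta (t - s)) ds = sigma^2 * (1 - exp(-2 theta t)) / (2 theta), independent of x_0.
With theta = 9/5, sigma = sqrt(5):
  Var(X_t) = (sqrt(5))^2 * (1 - exp(-2*9/5 t)) / (2 * 9/5) = 25/18 - 25*exp(-18*t/5)/18.
As t -> infinity, exp(-2*9/5 t) -> 0, so the stationary variance is sigma^2 / (2 theta) = 25/18.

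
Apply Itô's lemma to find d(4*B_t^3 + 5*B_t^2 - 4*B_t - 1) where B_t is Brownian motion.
d(4*B_t^3 + 5*B_t^2 - 4*B_t - 1) = (12*B_t + 5) dt + (12*B_t^2 + 10*B_t - 4) dB_t

Itô's formula for f(B_t) gives d f(B_t) = f'(B_t) dB_t + (1/2) f''(B_t) dt. Compute derivatives of f(x) = 4*x^3 + 5*x^2 - 4*x - 1:
  f'(x)  = 12*x^2 + 10*x - 4
  f''(x) = 24*x + 10
Substitute x = B_t and multiply the f'' term by 1/2:
  drift     = (1/2) * (24*x + 10) evaluated at B_t = 12*B_t + 5
  diffusion = (12*x^2 + 10*x - 4) evaluated at B_t = 12*B_t^2 + 10*B_t - 4
Therefore d(4*B_t^3 + 5*B_t^2 - 4*B_t - 1) = (12*B_t + 5) dt + (12*B_t^2 + 10*B_t - 4) dB_t.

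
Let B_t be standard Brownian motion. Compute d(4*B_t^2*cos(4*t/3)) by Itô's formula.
d(4*B_t^2*cos(4*t/3)) = (-16*B_t^2*sin(4*t/3)/3 + 4*cos(4*t/3)) dt + (8*B_t*cos(4*t/3)) dB_t

Itô's formula for f(t, x): d f(t, B_t) = (f_t + (1/2) f_xx) dt + f_x dB_t. Compute partials of f(t, x) = 4*x^2*cos(4*t/3):
  f_t(t,x)  = -16*x^2*sin(4*t/3)/3
  f_x(t,x)  = 8*x*cos(4*t/3)
  f_xx(t,x) = 8*cos(4*t/3)
Assemble drift = f_t + (1/2) f_xx = -16*x^2*sin(4*t/3)/3 + 4*cos(4*t/3) and diffusion = f_x = 8*x*cos(4*t/3). Substituting x = B_t:
  d(4*B_t^2*cos(4*t/3)) = (-16*B_t^2*sin(4*t/3)/3 + 4*cos(4*t/3)) dt + (8*B_t*cos(4*t/3)) dB_t.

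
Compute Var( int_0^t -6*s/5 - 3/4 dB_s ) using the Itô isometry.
Var = 3*t*(64*t^2 + 120*t + 75)/400

The Itô integral of a deterministic integrand f(s) has mean 0 because each increment f(s) * (B_{s+ds} - B_s) has mean 0. By the Itô isometry:
  Var( int_0^t f(s) dB_s ) = E[ (int_0^t f(s) dB_s)^2 ] = int_0^t f(s)^2 ds.
Here f(s) = -6*s/5 - 3/4, so f(s)^2 = 9*(8*s + 5)^2/400. Integrate:
  int_0^t (9*(8*s + 5)^2/400) ds = 3*t*(64*t^2 + 120*t + 75)/400.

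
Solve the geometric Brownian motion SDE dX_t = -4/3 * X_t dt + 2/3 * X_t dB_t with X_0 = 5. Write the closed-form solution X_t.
X_t = 5 * exp((-14/9) * t + (2/3) * B_t)

For GBM dX = mu X dt + sigma X dB with X_0 = x_0, apply Itô to Y = log X: dY = (mu - sigma^2/2) dt + sigma dB, so Y_t = log(x_0) + (mu - sigma^2/2) t + sigma B_t and hence X_t = x_0 * exp((mu - sigma^2/2) t + sigma B_t).
With mu = -4/3, sigma = 2/3, x_0 = 5, this gives:
  X_t = 5 * exp((-14/9) * t + (2/3) * B_t).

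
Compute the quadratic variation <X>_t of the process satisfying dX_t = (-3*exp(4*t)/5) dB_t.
<X>_t = 9*exp(8*t)/200 - 9/200

For an Itô process dX_t = a(t) dt + b(t) dB_t, the quadratic variation is <X>_t = int_0^t b(s)^2 ds (the drift term does not contribute). Here b(s) = -3*exp(4*s)/5, so
  b(s)^2 = 9*exp(8*s)/25.
Integrating from 0 to t:
  <X>_t = int_0^t (9*exp(8*s)/25) ds = 9*exp(8*t)/200 - 9/200.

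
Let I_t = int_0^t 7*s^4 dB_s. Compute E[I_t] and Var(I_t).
E[I_t] = 0; Var(I_t) = 49*t^9/9

The Itô integral of a deterministic integrand f(s) has mean 0 because each increment f(s) * (B_{s+ds} - B_s) has mean 0. By the Itô isometry:
  Var( int_0^t f(s) dB_s ) = E[ (int_0^t f(s) dB_s)^2 ] = int_0^t f(s)^2 ds.
Here f(s) = 7*s^4, so f(s)^2 = 49*s^8. Integrate:
  int_0^t (49*s^8) ds = 49*t^9/9.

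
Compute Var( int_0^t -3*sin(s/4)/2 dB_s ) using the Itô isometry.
Var = 9*t/8 - 9*sin(t/2)/4

The Itô integral of a deterministic integrand f(s) has mean 0 because each increment f(s) * (B_{s+ds} - B_s) has mean 0. By the Itô isometry:
  Var( int_0^t f(s) dB_s ) = E[ (int_0^t f(s) dB_s)^2 ] = int_0^t f(s)^2 ds.
Here f(s) = -3*sin(s/4)/2, so f(s)^2 = 9*sin(s/4)^2/4. Integrate:
  int_0^t (9*sin(s/4)^2/4) ds = 9*t/8 - 9*sin(t/2)/4.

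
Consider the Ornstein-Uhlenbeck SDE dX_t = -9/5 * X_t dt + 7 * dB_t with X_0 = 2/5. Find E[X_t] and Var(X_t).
E[X_t] = 2*exp(-9*t/5)/5; Var(X_t) = 245/18 - 245*exp(-18*t/5)/18

The OU SDE dX = -theta X dt + sigma dB admits the integrating factor exp(theta t): d(exp(theta t) X_t) = sigma exp(theta t) dB_t. Integrating from 0 to t:
  X_t = x_0 * exp(-theta t) + sigma * int_0^t exp(-theta (t-s)) dB_s.
The Itô integral has mean 0 and (by the Itô isometry) variance sigma^2 * int_0^t exp(-2 theta (t - s)) ds = sigma^2 * (1 - exp(-2 theta t)) / (2 theta).
With theta = 9/5, sigma = 7, x_0 = 2/5:
  E[X_t] = 2/5 * exp(-9/5 t) = 2*exp(-9*t/5)/5
  Var(X_t) = (7)^2 * (1 - exp(-2*9/5 t)) / (2 * 9/5) = 245/18 - 245*exp(-18*t/5)/18.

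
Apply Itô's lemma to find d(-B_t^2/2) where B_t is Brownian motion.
d(-B_t^2/2) = (-1/2) dt + (-B_t) dB_t

Itô's formula for f(B_t) gives d f(B_t) = f'(B_t) dB_t + (1/2) f''(B_t) dt. Compute derivatives of f(x) = -x^2/2:
  f'(x)  = -x
  f''(x) = -1
Substitute x = B_t and multiply the f'' term by 1/2:
  drift     = (1/2) * (-1) evaluated at B_t = -1/2
  diffusion = (-x) evaluated at B_t = -B_t
Therefore d(-B_t^2/2) = (-1/2) dt + (-B_t) dB_t.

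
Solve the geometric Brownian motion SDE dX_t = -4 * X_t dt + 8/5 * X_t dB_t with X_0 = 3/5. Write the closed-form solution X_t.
X_t = 3/5 * exp((-132/25) * t + (8/5) * B_t)

For GBM dX = mu X dt + sigma X dB with X_0 = x_0, apply Itô to Y = log X: dY = (mu - sigma^2/2) dt + sigma dB, so Y_t = log(x_0) + (mu - sigma^2/2) t + sigma B_t and hence X_t = x_0 * exp((mu - sigma^2/2) t + sigma B_t).
With mu = -4, sigma = 8/5, x_0 = 3/5, this gives:
  X_t = 3/5 * exp((-132/25) * t + (8/5) * B_t).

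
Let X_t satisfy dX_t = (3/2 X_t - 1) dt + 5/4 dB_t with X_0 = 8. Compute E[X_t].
E[X_t] = 22*exp(3*t/2)/3 + 2/3

Taking expectations and using E[dB_t] = 0, the mean m(t) = E[X_t] satisfies the ODE m'(t) = a m(t) + b with m(0) = x_0. With a = 3/2, b = -1, x_0 = 8, the solution is
  m(t) = x_0 * exp(a t) + (b/a) * (exp(a t) - 1)
       = 8 * exp((3/2) t) + ((-1)/(3/2)) * (exp((3/2) t) - 1)
       = 22*exp(3*t/2)/3 + 2/3.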